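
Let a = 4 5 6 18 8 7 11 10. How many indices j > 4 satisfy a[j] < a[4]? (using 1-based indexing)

4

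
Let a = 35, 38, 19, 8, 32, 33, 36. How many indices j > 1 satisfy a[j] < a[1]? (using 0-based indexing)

5

The element at index 1 is 38.
Elements after it: 19, 8, 32, 33, 36
Those smaller than 38: 19, 8, 32, 33, 36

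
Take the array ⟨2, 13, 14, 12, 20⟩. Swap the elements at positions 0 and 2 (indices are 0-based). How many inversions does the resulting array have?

There are 5 inversions.

Positions 0 and 2 hold 2 and 14; after swapping, the array is [14, 13, 2, 12, 20].
Count, for each position, how many later elements it exceeds:
14 → 13, 2, 12 → 3
13 → 2, 12 → 2
2 → none → 0
12 → none → 0
20 → none → 0
Sum: 3 + 2 + 0 + 0 + 0 = 5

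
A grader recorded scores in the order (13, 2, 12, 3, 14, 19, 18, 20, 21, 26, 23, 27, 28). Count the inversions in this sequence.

6 inversions

Element-by-element contributions:
13 → 2, 12, 3 → 3
2 → none → 0
12 → 3 → 1
3 → none → 0
14 → none → 0
19 → 18 → 1
18 → none → 0
20 → none → 0
21 → none → 0
26 → 23 → 1
23 → none → 0
27 → none → 0
28 → none → 0
Sum: 3 + 0 + 1 + 0 + 0 + 1 + 0 + 0 + 0 + 1 + 0 + 0 + 0 = 6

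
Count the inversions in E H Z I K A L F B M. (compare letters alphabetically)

21

Count, for each position, how many later elements it exceeds:
E → A, B → 2
H → A, F, B → 3
Z → I, K, A, L, F, B, M → 7
I → A, F, B → 3
K → A, F, B → 3
A → none → 0
L → F, B → 2
F → B → 1
B → none → 0
M → none → 0
Sum: 2 + 3 + 7 + 3 + 3 + 0 + 2 + 1 + 0 + 0 = 21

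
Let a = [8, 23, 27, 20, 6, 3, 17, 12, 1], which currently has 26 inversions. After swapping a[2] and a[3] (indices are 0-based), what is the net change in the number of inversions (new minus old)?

-1

Positions 2 and 3 hold 27 and 20; after swapping, the array is [8, 23, 20, 27, 6, 3, 17, 12, 1].
Sweep left to right; for each value list the smaller values that follow it:
8 → 6, 3, 1 → 3
23 → 20, 6, 3, 17, 12, 1 → 6
20 → 6, 3, 17, 12, 1 → 5
27 → 6, 3, 17, 12, 1 → 5
6 → 3, 1 → 2
3 → 1 → 1
17 → 12, 1 → 2
12 → 1 → 1
1 → none → 0
Sum: 3 + 6 + 5 + 5 + 2 + 1 + 2 + 1 + 0 = 25
Change: 25 − 26 = -1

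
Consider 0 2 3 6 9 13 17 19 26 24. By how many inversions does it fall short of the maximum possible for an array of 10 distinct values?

Maximum inversions for 10 distinct elements is C(10, 2) = 10·9/2 = 45.
Current inversions — for each element, count later smaller elements:
0: 0
2: 0
3: 0
6: 0
9: 0
13: 0
17: 0
19: 0
26: 1
24: 0
Current total: 0 + 0 + 0 + 0 + 0 + 0 + 0 + 0 + 1 + 0 = 1
Shortfall: 45 − 1 = 44

44 inversions short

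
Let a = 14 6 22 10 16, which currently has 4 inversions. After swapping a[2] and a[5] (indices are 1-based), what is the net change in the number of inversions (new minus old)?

+3

Positions 2 and 5 hold 6 and 16; after swapping, the array is [14, 16, 22, 10, 6].
Sweep left to right; for each value list the smaller values that follow it:
14: 2
16: 2
22: 2
10: 1
6: 0
Sum: 2 + 2 + 2 + 1 + 0 = 7
Change: 7 − 4 = +3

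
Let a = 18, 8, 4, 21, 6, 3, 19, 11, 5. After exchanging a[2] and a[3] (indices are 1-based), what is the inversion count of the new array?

20 inversions

Positions 2 and 3 hold 8 and 4; after swapping, the array is [18, 4, 8, 21, 6, 3, 19, 11, 5].
Sweep left to right; for each value list the smaller values that follow it:
18 → 4, 8, 6, 3, 11, 5 → 6
4 → 3 → 1
8 → 6, 3, 5 → 3
21 → 6, 3, 19, 11, 5 → 5
6 → 3, 5 → 2
3 → none → 0
19 → 11, 5 → 2
11 → 5 → 1
5 → none → 0
Sum: 6 + 1 + 3 + 5 + 2 + 0 + 2 + 1 + 0 = 20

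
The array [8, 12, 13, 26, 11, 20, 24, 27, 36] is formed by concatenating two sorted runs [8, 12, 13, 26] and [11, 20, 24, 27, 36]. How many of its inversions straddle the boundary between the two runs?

Count, for every r in R, how many entries of L exceed r:
r = 11: 12, 13, 26 → 3
r = 20: 26 → 1
r = 24: 26 → 1
r = 27: none → 0
r = 36: none → 0
Cross-inversions: 3 + 1 + 1 + 0 + 0 = 5

5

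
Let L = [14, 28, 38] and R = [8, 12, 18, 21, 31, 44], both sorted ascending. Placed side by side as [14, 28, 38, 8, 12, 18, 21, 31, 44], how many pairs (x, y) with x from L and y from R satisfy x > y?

11 split inversions

For each element r of the right run, count left-run elements greater than r:
r = 8: 14, 28, 38 → 3
r = 12: 14, 28, 38 → 3
r = 18: 28, 38 → 2
r = 21: 28, 38 → 2
r = 31: 38 → 1
r = 44: none → 0
Cross-inversions: 3 + 3 + 2 + 2 + 1 + 0 = 11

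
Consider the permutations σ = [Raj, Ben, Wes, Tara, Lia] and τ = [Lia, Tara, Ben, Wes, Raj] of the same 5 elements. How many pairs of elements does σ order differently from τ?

Assign each item its position (1..5) in the first ordering, then rewrite the second ordering as that position sequence:
positions: Raj→1, Ben→2, Wes→3, Tara→4, Lia→5
second ordering as positions: [5, 4, 2, 3, 1]
Discordant pairs = inversions in this position sequence.
5: 4, 2, 3, 1 → 4
4: 2, 3, 1 → 3
2: 1 → 1
3: 1 → 1
1: 0
Total: 4 + 3 + 1 + 1 + 0 = 9

9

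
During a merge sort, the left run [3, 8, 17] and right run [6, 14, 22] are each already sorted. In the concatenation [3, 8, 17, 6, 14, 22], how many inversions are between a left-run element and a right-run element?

3

Take each right-half value and tally the left-half values above it:
r = 6: 8, 17 → 2
r = 14: 17 → 1
r = 22: none → 0
Cross-inversions: 2 + 1 + 0 = 3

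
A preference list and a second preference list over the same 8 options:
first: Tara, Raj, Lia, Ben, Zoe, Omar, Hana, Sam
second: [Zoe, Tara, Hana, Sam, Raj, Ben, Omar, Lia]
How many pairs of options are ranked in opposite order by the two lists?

Assign each item its position (1..8) in the first ordering, then rewrite the second ordering as that position sequence:
positions: Tara→1, Raj→2, Lia→3, Ben→4, Zoe→5, Omar→6, Hana→7, Sam→8
second ordering as positions: [5, 1, 7, 8, 2, 4, 6, 3]
Discordant pairs = inversions in this position sequence.
5: 1, 2, 4, 3 → 4
1: 0
7: 2, 4, 6, 3 → 4
8: 2, 4, 6, 3 → 4
2: 0
4: 3 → 1
6: 3 → 1
3: 0
Total: 4 + 0 + 4 + 4 + 0 + 1 + 1 + 0 = 14

14 pairs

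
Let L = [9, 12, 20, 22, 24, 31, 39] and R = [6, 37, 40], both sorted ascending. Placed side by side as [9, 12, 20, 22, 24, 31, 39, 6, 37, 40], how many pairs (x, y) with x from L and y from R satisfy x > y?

For each element r of the right run, count left-run elements greater than r:
r = 6: 9, 12, 20, 22, 24, 31, 39 → 7
r = 37: 39 → 1
r = 40: none → 0
Cross-inversions: 7 + 1 + 0 = 8

8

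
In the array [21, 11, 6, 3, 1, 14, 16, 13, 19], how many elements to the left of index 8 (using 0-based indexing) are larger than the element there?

1

The element at index 8 is 19.
Elements before it: 21, 11, 6, 3, 1, 14, 16, 13
Those larger than 19: 21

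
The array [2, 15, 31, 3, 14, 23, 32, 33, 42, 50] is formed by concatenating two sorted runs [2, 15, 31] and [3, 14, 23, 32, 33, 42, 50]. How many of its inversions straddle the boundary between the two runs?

Count, for every r in R, how many entries of L exceed r:
r = 3: 15, 31 → 2
r = 14: 15, 31 → 2
r = 23: 31 → 1
r = 32: none → 0
r = 33: none → 0
r = 42: none → 0
r = 50: none → 0
Cross-inversions: 2 + 2 + 1 + 0 + 0 + 0 + 0 = 5

5 cross-inversions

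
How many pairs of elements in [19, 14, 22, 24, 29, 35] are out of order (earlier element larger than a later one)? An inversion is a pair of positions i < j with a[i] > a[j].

Listing every pair i<j with a[i]>a[j] (using 1-based positions):
(1,2): 19 > 14
That's 1 pair.

1 inversion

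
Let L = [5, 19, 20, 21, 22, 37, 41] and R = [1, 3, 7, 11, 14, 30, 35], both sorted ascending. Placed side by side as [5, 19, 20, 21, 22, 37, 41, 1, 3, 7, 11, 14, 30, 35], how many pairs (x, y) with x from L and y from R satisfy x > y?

For each element r of the right run, count left-run elements greater than r:
r = 1: 5, 19, 20, 21, 22, 37, 41 → 7
r = 3: 5, 19, 20, 21, 22, 37, 41 → 7
r = 7: 19, 20, 21, 22, 37, 41 → 6
r = 11: 19, 20, 21, 22, 37, 41 → 6
r = 14: 19, 20, 21, 22, 37, 41 → 6
r = 30: 37, 41 → 2
r = 35: 37, 41 → 2
Cross-inversions: 7 + 7 + 6 + 6 + 6 + 2 + 2 = 36

36 split inversions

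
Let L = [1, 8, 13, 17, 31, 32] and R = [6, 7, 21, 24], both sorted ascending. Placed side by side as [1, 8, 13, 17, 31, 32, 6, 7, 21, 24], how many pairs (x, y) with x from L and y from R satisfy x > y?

14 split inversions

Take each right-half value and tally the left-half values above it:
r = 6: 8, 13, 17, 31, 32 → 5
r = 7: 8, 13, 17, 31, 32 → 5
r = 21: 31, 32 → 2
r = 24: 31, 32 → 2
Cross-inversions: 5 + 5 + 2 + 2 = 14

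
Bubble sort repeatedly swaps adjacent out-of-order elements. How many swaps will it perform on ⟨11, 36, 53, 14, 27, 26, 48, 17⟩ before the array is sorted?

Minimum adjacent swaps = number of inversions (each swap of adjacent out-of-order elements removes one inversion and no swap can remove more).
Count inversions — for each element, later elements that are smaller:
11: none → 0
36: 14, 27, 26, 17 → 4
53: 14, 27, 26, 48, 17 → 5
14: none → 0
27: 26, 17 → 2
26: 17 → 1
48: 17 → 1
17: none → 0
Total inversions: 0 + 4 + 5 + 0 + 2 + 1 + 1 + 0 = 13

13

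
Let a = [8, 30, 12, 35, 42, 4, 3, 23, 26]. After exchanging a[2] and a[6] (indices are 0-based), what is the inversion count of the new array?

Positions 2 and 6 hold 12 and 3; after swapping, the array is [8, 30, 3, 35, 42, 4, 12, 23, 26].
For each element, count later entries that are smaller:
8: 2
30: 5
3: 0
35: 4
42: 4
4: 0
12: 0
23: 0
26: 0
Sum: 2 + 5 + 0 + 4 + 4 + 0 + 0 + 0 + 0 = 15

15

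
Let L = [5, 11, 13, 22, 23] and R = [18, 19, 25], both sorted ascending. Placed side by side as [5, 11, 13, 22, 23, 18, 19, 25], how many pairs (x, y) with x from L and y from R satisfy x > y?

There are 4 cross-inversions.

For each element r of the right run, count left-run elements greater than r:
r = 18: 22, 23 → 2
r = 19: 22, 23 → 2
r = 25: none → 0
Cross-inversions: 2 + 2 + 0 = 4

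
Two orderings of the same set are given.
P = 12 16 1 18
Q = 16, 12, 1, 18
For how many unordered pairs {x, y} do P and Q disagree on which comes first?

1

Assign each item its position (1..4) in the first ordering, then rewrite the second ordering as that position sequence:
positions: 12→1, 16→2, 1→3, 18→4
second ordering as positions: [2, 1, 3, 4]
Discordant pairs = inversions in this position sequence.
2: 1 → 1
1: 0
3: 0
4: 0
Total: 1 + 0 + 0 + 0 = 1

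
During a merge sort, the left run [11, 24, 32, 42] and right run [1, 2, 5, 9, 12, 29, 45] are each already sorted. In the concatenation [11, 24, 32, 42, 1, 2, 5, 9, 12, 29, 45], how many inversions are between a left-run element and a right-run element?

Take each right-half value and tally the left-half values above it:
r = 1: 11, 24, 32, 42 → 4
r = 2: 11, 24, 32, 42 → 4
r = 5: 11, 24, 32, 42 → 4
r = 9: 11, 24, 32, 42 → 4
r = 12: 24, 32, 42 → 3
r = 29: 32, 42 → 2
r = 45: none → 0
Cross-inversions: 4 + 4 + 4 + 4 + 3 + 2 + 0 = 21

21 cross-inversions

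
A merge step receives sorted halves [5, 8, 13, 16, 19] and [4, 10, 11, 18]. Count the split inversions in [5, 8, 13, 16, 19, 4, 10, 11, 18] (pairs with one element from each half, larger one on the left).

12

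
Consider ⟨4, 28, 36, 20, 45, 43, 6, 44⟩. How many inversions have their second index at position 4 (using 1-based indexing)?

2 such elements

The element at index 4 is 20.
Elements before it: 4, 28, 36
Those larger than 20: 28, 36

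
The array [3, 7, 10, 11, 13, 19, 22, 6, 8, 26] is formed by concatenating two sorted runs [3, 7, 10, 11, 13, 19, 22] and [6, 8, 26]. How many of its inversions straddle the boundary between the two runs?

For each element r of the right run, count left-run elements greater than r:
r = 6: 7, 10, 11, 13, 19, 22 → 6
r = 8: 10, 11, 13, 19, 22 → 5
r = 26: none → 0
Cross-inversions: 6 + 5 + 0 = 11

11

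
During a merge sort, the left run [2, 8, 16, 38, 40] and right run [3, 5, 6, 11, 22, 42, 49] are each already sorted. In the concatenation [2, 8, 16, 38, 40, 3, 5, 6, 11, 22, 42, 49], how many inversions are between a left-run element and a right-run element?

17 split inversions

For each element r of the right run, count left-run elements greater than r:
r = 3: 8, 16, 38, 40 → 4
r = 5: 8, 16, 38, 40 → 4
r = 6: 8, 16, 38, 40 → 4
r = 11: 16, 38, 40 → 3
r = 22: 38, 40 → 2
r = 42: none → 0
r = 49: none → 0
Cross-inversions: 4 + 4 + 4 + 3 + 2 + 0 + 0 = 17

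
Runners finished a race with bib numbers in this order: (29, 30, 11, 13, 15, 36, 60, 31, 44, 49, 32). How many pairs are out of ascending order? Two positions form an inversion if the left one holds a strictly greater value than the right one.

14

Sweep left to right; for each value list the smaller values that follow it:
29 → 11, 13, 15 → 3
30 → 11, 13, 15 → 3
11 → none → 0
13 → none → 0
15 → none → 0
36 → 31, 32 → 2
60 → 31, 44, 49, 32 → 4
31 → none → 0
44 → 32 → 1
49 → 32 → 1
32 → none → 0
Sum: 3 + 3 + 0 + 0 + 0 + 2 + 4 + 0 + 1 + 1 + 0 = 14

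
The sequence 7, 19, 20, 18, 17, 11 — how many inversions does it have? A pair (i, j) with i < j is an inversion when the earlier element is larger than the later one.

9

Out-of-order index pairs (1-indexed):
(2,4): 19 > 18
(2,5): 19 > 17
(2,6): 19 > 11
(3,4): 20 > 18
(3,5): 20 > 17
(3,6): 20 > 11
(4,5): 18 > 17
(4,6): 18 > 11
(5,6): 17 > 11
That's 9 pairs.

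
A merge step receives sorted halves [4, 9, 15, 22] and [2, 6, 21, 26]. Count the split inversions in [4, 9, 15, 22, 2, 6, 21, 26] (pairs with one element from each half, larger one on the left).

8 cross-inversions

Count, for every r in R, how many entries of L exceed r:
r = 2: 4, 9, 15, 22 → 4
r = 6: 9, 15, 22 → 3
r = 21: 22 → 1
r = 26: none → 0
Cross-inversions: 4 + 3 + 1 + 0 = 8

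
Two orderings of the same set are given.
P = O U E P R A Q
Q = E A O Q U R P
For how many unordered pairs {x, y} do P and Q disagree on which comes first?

Assign each item its position (1..7) in the first ordering, then rewrite the second ordering as that position sequence:
positions: O→1, U→2, E→3, P→4, R→5, A→6, Q→7
second ordering as positions: [3, 6, 1, 7, 2, 5, 4]
Discordant pairs = inversions in this position sequence.
3: 1, 2 → 2
6: 1, 2, 5, 4 → 4
1: 0
7: 2, 5, 4 → 3
2: 0
5: 4 → 1
4: 0
Total: 2 + 4 + 0 + 3 + 0 + 1 + 0 = 10

10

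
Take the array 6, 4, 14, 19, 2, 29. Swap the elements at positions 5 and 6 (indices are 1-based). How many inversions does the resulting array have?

Positions 5 and 6 hold 2 and 29; after swapping, the array is [6, 4, 14, 19, 29, 2].
Element-by-element contributions:
6: 2
4: 1
14: 1
19: 1
29: 1
2: 0
Sum: 2 + 1 + 1 + 1 + 1 + 0 = 6

6 inversions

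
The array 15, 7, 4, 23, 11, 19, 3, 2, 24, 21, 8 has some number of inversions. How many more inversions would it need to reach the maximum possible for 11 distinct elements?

28 inversions short

Maximum inversions for 11 distinct elements is C(11, 2) = 11·10/2 = 55.
Current inversions — for each element, count later smaller elements:
15: 6
7: 3
4: 2
23: 6
11: 3
19: 3
3: 1
2: 0
24: 2
21: 1
8: 0
Current total: 6 + 3 + 2 + 6 + 3 + 3 + 1 + 0 + 2 + 1 + 0 = 27
Shortfall: 55 − 27 = 28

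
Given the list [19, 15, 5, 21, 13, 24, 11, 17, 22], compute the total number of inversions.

15 inversions

For each element, count later entries that are smaller:
19: 5
15: 3
5: 0
21: 3
13: 1
24: 3
11: 0
17: 0
22: 0
Sum: 5 + 3 + 0 + 3 + 1 + 3 + 0 + 0 + 0 = 15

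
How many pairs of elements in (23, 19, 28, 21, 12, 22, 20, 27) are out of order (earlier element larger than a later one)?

Sweep left to right; for each value list the smaller values that follow it:
23 → 19, 21, 12, 22, 20 → 5
19 → 12 → 1
28 → 21, 12, 22, 20, 27 → 5
21 → 12, 20 → 2
12 → none → 0
22 → 20 → 1
20 → none → 0
27 → none → 0
Sum: 5 + 1 + 5 + 2 + 0 + 1 + 0 + 0 = 14

14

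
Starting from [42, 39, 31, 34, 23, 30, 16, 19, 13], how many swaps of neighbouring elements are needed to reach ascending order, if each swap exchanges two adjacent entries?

Adjacent swaps: 33

Minimum adjacent swaps = number of inversions (each swap of adjacent out-of-order elements removes one inversion and no swap can remove more).
Count inversions — for each element, later elements that are smaller:
42: 39, 31, 34, 23, 30, 16, 19, 13 → 8
39: 31, 34, 23, 30, 16, 19, 13 → 7
31: 23, 30, 16, 19, 13 → 5
34: 23, 30, 16, 19, 13 → 5
23: 16, 19, 13 → 3
30: 16, 19, 13 → 3
16: 13 → 1
19: 13 → 1
13: none → 0
Total inversions: 8 + 7 + 5 + 5 + 3 + 3 + 1 + 1 + 0 = 33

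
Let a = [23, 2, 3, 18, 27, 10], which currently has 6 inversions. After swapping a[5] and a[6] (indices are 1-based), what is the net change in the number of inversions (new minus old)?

-1

Positions 5 and 6 hold 27 and 10; after swapping, the array is [23, 2, 3, 18, 10, 27].
Sweep left to right; for each value list the smaller values that follow it:
23: 4
2: 0
3: 0
18: 1
10: 0
27: 0
Sum: 4 + 0 + 0 + 1 + 0 + 0 = 5
Change: 5 − 6 = -1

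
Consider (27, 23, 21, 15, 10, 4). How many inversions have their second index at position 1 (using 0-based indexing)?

The element at index 1 is 23.
Elements before it: 27
Those larger than 23: 27

1 such element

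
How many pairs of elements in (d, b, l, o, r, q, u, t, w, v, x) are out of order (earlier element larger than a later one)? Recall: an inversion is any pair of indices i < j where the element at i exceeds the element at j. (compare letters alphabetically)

4 out-of-order pairs

Element-by-element contributions:
d: 1
b: 0
l: 0
o: 0
r: 1
q: 0
u: 1
t: 0
w: 1
v: 0
x: 0
Sum: 1 + 0 + 0 + 0 + 1 + 0 + 1 + 0 + 1 + 0 + 0 = 4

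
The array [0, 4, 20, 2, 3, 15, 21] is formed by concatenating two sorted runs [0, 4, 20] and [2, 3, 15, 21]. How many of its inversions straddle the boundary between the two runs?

5

Count, for every r in R, how many entries of L exceed r:
r = 2: 4, 20 → 2
r = 3: 4, 20 → 2
r = 15: 20 → 1
r = 21: none → 0
Cross-inversions: 2 + 2 + 1 + 0 = 5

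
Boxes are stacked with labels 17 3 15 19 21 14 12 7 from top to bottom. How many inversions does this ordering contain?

Inversions: 17

For each element, count later entries that are smaller:
17 → 3, 15, 14, 12, 7 → 5
3 → none → 0
15 → 14, 12, 7 → 3
19 → 14, 12, 7 → 3
21 → 14, 12, 7 → 3
14 → 12, 7 → 2
12 → 7 → 1
7 → none → 0
Sum: 5 + 0 + 3 + 3 + 3 + 2 + 1 + 0 = 17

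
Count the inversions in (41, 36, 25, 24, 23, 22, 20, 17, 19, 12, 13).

For each element, count later entries that are smaller:
41: 10
36: 9
25: 8
24: 7
23: 6
22: 5
20: 4
17: 2
19: 2
12: 0
13: 0
Sum: 10 + 9 + 8 + 7 + 6 + 5 + 4 + 2 + 2 + 0 + 0 = 53

53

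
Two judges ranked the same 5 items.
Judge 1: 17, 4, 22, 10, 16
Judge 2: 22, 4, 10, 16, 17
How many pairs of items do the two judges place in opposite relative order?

5 discordant pairs

Assign each item its position (1..5) in the first ordering, then rewrite the second ordering as that position sequence:
positions: 17→1, 4→2, 22→3, 10→4, 16→5
second ordering as positions: [3, 2, 4, 5, 1]
Discordant pairs = inversions in this position sequence.
3: 2, 1 → 2
2: 1 → 1
4: 1 → 1
5: 1 → 1
1: 0
Total: 2 + 1 + 1 + 1 + 0 = 5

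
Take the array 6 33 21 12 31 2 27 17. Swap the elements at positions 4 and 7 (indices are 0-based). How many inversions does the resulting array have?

12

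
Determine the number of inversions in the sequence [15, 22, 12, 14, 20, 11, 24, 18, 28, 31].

13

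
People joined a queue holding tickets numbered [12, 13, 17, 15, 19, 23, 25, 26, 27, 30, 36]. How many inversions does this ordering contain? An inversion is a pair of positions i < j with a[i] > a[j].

Out-of-order pairs: 1

Sweep left to right; for each value list the smaller values that follow it:
12 → none → 0
13 → none → 0
17 → 15 → 1
15 → none → 0
19 → none → 0
23 → none → 0
25 → none → 0
26 → none → 0
27 → none → 0
30 → none → 0
36 → none → 0
Sum: 0 + 0 + 1 + 0 + 0 + 0 + 0 + 0 + 0 + 0 + 0 = 1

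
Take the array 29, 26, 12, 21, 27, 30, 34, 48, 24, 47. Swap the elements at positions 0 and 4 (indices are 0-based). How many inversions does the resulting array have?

Positions 0 and 4 hold 29 and 27; after swapping, the array is [27, 26, 12, 21, 29, 30, 34, 48, 24, 47].
Element-by-element contributions:
27 → 26, 12, 21, 24 → 4
26 → 12, 21, 24 → 3
12 → none → 0
21 → none → 0
29 → 24 → 1
30 → 24 → 1
34 → 24 → 1
48 → 24, 47 → 2
24 → none → 0
47 → none → 0
Sum: 4 + 3 + 0 + 0 + 1 + 1 + 1 + 2 + 0 + 0 = 12

Inversions: 12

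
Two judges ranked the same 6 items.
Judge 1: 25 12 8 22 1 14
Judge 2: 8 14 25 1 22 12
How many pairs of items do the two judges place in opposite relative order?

Assign each item its position (1..6) in the first ordering, then rewrite the second ordering as that position sequence:
positions: 25→1, 12→2, 8→3, 22→4, 1→5, 14→6
second ordering as positions: [3, 6, 1, 5, 4, 2]
Discordant pairs = inversions in this position sequence.
3: 1, 2 → 2
6: 1, 5, 4, 2 → 4
1: 0
5: 4, 2 → 2
4: 2 → 1
2: 0
Total: 2 + 4 + 0 + 2 + 1 + 0 = 9

9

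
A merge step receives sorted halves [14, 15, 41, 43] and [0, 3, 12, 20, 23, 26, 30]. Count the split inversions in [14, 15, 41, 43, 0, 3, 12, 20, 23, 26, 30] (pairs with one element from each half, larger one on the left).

For each element r of the right run, count left-run elements greater than r:
r = 0: 14, 15, 41, 43 → 4
r = 3: 14, 15, 41, 43 → 4
r = 12: 14, 15, 41, 43 → 4
r = 20: 41, 43 → 2
r = 23: 41, 43 → 2
r = 26: 41, 43 → 2
r = 30: 41, 43 → 2
Cross-inversions: 4 + 4 + 4 + 2 + 2 + 2 + 2 = 20

20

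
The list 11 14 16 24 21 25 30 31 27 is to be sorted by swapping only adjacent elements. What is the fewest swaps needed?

Adjacent swaps: 3

Each adjacent swap fixes exactly one inversion, so the minimum swap count equals the number of inversions.
Count inversions — for each element, later elements that are smaller:
11: none → 0
14: none → 0
16: none → 0
24: 21 → 1
21: none → 0
25: none → 0
30: 27 → 1
31: 27 → 1
27: none → 0
Total inversions: 0 + 0 + 0 + 1 + 0 + 0 + 1 + 1 + 0 = 3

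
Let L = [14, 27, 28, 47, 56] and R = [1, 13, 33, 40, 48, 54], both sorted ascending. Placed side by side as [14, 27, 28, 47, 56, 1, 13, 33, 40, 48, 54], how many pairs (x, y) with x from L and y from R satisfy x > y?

16

Count, for every r in R, how many entries of L exceed r:
r = 1: 14, 27, 28, 47, 56 → 5
r = 13: 14, 27, 28, 47, 56 → 5
r = 33: 47, 56 → 2
r = 40: 47, 56 → 2
r = 48: 56 → 1
r = 54: 56 → 1
Cross-inversions: 5 + 5 + 2 + 2 + 1 + 1 = 16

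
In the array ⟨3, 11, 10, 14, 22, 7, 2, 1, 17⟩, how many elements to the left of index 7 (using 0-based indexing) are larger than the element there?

The element at index 7 is 1.
Elements before it: 3, 11, 10, 14, 22, 7, 2
Those larger than 1: 3, 11, 10, 14, 22, 7, 2

7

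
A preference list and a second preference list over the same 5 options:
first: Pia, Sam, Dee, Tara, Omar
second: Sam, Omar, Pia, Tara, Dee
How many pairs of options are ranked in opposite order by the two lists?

5

Assign each item its position (1..5) in the first ordering, then rewrite the second ordering as that position sequence:
positions: Pia→1, Sam→2, Dee→3, Tara→4, Omar→5
second ordering as positions: [2, 5, 1, 4, 3]
Discordant pairs = inversions in this position sequence.
2: 1 → 1
5: 1, 4, 3 → 3
1: 0
4: 3 → 1
3: 0
Total: 1 + 3 + 0 + 1 + 0 = 5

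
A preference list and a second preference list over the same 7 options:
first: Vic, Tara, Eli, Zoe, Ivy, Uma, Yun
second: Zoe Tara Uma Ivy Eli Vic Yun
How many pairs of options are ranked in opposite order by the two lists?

10 pairs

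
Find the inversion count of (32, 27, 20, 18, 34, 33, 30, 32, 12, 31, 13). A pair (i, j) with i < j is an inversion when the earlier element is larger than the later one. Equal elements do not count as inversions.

Count, for each position, how many later elements it exceeds:
32: 7
27: 4
20: 3
18: 2
34: 6
33: 5
30: 2
32: 3
12: 0
31: 1
13: 0
Sum: 7 + 4 + 3 + 2 + 6 + 5 + 2 + 3 + 0 + 1 + 0 = 33

33 out-of-order pairs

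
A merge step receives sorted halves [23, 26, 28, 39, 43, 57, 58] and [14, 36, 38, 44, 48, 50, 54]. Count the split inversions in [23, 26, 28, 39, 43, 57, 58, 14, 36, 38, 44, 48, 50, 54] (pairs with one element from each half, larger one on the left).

Take each right-half value and tally the left-half values above it:
r = 14: 23, 26, 28, 39, 43, 57, 58 → 7
r = 36: 39, 43, 57, 58 → 4
r = 38: 39, 43, 57, 58 → 4
r = 44: 57, 58 → 2
r = 48: 57, 58 → 2
r = 50: 57, 58 → 2
r = 54: 57, 58 → 2
Cross-inversions: 7 + 4 + 4 + 2 + 2 + 2 + 2 = 23

23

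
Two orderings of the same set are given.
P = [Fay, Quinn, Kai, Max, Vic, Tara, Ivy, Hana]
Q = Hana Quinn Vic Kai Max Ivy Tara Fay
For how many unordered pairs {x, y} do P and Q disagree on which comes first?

16

Assign each item its position (1..8) in the first ordering, then rewrite the second ordering as that position sequence:
positions: Fay→1, Quinn→2, Kai→3, Max→4, Vic→5, Tara→6, Ivy→7, Hana→8
second ordering as positions: [8, 2, 5, 3, 4, 7, 6, 1]
Discordant pairs = inversions in this position sequence.
8: 2, 5, 3, 4, 7, 6, 1 → 7
2: 1 → 1
5: 3, 4, 1 → 3
3: 1 → 1
4: 1 → 1
7: 6, 1 → 2
6: 1 → 1
1: 0
Total: 7 + 1 + 3 + 1 + 1 + 2 + 1 + 0 = 16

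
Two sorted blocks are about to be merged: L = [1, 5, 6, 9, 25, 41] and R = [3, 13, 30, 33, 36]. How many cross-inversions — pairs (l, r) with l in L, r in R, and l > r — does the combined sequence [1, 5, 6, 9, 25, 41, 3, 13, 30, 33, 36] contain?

10 cross-inversions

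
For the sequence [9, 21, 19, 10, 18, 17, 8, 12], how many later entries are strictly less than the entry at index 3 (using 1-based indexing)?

5

The element at index 3 is 19.
Elements after it: 10, 18, 17, 8, 12
Those smaller than 19: 10, 18, 17, 8, 12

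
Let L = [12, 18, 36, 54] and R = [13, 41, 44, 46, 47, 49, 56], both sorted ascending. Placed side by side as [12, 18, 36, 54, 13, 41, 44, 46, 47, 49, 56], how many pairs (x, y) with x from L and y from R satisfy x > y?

Split inversions: 8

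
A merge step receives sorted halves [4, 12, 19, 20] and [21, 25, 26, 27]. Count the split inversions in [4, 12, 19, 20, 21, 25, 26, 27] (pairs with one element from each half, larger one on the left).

Cross-inversions: 0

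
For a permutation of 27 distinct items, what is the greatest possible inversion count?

351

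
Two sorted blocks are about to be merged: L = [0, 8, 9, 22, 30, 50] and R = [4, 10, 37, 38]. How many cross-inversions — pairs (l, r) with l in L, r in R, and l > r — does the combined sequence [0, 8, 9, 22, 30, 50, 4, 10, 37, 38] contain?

10 cross-inversions

Count, for every r in R, how many entries of L exceed r:
r = 4: 8, 9, 22, 30, 50 → 5
r = 10: 22, 30, 50 → 3
r = 37: 50 → 1
r = 38: 50 → 1
Cross-inversions: 5 + 3 + 1 + 1 = 10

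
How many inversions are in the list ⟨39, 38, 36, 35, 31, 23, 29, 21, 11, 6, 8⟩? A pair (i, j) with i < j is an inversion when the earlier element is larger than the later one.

There are 53 inversions.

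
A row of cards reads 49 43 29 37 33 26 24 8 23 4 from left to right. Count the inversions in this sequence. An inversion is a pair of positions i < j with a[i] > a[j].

42

Sweep left to right; for each value list the smaller values that follow it:
49 → 43, 29, 37, 33, 26, 24, 8, 23, 4 → 9
43 → 29, 37, 33, 26, 24, 8, 23, 4 → 8
29 → 26, 24, 8, 23, 4 → 5
37 → 33, 26, 24, 8, 23, 4 → 6
33 → 26, 24, 8, 23, 4 → 5
26 → 24, 8, 23, 4 → 4
24 → 8, 23, 4 → 3
8 → 4 → 1
23 → 4 → 1
4 → none → 0
Sum: 9 + 8 + 5 + 6 + 5 + 4 + 3 + 1 + 1 + 0 = 42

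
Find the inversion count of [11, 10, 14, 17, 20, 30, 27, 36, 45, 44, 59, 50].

Count, for each position, how many later elements it exceeds:
11: 1
10: 0
14: 0
17: 0
20: 0
30: 1
27: 0
36: 0
45: 1
44: 0
59: 1
50: 0
Sum: 1 + 0 + 0 + 0 + 0 + 1 + 0 + 0 + 1 + 0 + 1 + 0 = 4

Inversions: 4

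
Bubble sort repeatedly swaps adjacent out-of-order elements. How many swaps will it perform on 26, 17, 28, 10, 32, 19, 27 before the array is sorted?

9

The minimum number of adjacent swaps to sort an array equals its inversion count, since every such swap removes exactly one inversion.
Count inversions — for each element, later elements that are smaller:
26: 17, 10, 19 → 3
17: 10 → 1
28: 10, 19, 27 → 3
10: none → 0
32: 19, 27 → 2
19: none → 0
27: none → 0
Total inversions: 3 + 1 + 3 + 0 + 2 + 0 + 0 = 9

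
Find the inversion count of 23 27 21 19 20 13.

Count, for each position, how many later elements it exceeds:
23 → 21, 19, 20, 13 → 4
27 → 21, 19, 20, 13 → 4
21 → 19, 20, 13 → 3
19 → 13 → 1
20 → 13 → 1
13 → none → 0
Sum: 4 + 4 + 3 + 1 + 1 + 0 = 13

13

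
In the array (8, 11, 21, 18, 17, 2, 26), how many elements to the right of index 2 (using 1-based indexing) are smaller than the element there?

The element at index 2 is 11.
Elements after it: 21, 18, 17, 2, 26
Those smaller than 11: 2

1 such element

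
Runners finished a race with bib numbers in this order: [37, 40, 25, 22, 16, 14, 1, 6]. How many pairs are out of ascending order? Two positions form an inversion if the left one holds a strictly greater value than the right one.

Count, for each position, how many later elements it exceeds:
37 → 25, 22, 16, 14, 1, 6 → 6
40 → 25, 22, 16, 14, 1, 6 → 6
25 → 22, 16, 14, 1, 6 → 5
22 → 16, 14, 1, 6 → 4
16 → 14, 1, 6 → 3
14 → 1, 6 → 2
1 → none → 0
6 → none → 0
Sum: 6 + 6 + 5 + 4 + 3 + 2 + 0 + 0 = 26

26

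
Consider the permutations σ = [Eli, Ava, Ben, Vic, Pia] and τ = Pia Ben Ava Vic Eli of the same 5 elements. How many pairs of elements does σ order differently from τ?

Assign each item its position (1..5) in the first ordering, then rewrite the second ordering as that position sequence:
positions: Eli→1, Ava→2, Ben→3, Vic→4, Pia→5
second ordering as positions: [5, 3, 2, 4, 1]
Discordant pairs = inversions in this position sequence.
5: 3, 2, 4, 1 → 4
3: 2, 1 → 2
2: 1 → 1
4: 1 → 1
1: 0
Total: 4 + 2 + 1 + 1 + 0 = 8

Discordant pairs: 8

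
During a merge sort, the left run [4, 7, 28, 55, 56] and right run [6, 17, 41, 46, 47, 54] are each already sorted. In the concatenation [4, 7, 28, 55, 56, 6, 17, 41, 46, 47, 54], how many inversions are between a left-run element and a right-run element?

15

Take each right-half value and tally the left-half values above it:
r = 6: 7, 28, 55, 56 → 4
r = 17: 28, 55, 56 → 3
r = 41: 55, 56 → 2
r = 46: 55, 56 → 2
r = 47: 55, 56 → 2
r = 54: 55, 56 → 2
Cross-inversions: 4 + 3 + 2 + 2 + 2 + 2 = 15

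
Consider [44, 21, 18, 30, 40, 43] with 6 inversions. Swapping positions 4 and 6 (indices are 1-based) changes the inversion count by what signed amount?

+3

Positions 4 and 6 hold 30 and 43; after swapping, the array is [44, 21, 18, 43, 40, 30].
Element-by-element contributions:
44: 5
21: 1
18: 0
43: 2
40: 1
30: 0
Sum: 5 + 1 + 0 + 2 + 1 + 0 = 9
Change: 9 − 6 = +3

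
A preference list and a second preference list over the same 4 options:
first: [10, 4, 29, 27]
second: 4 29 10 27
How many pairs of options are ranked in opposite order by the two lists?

Assign each item its position (1..4) in the first ordering, then rewrite the second ordering as that position sequence:
positions: 10→1, 4→2, 29→3, 27→4
second ordering as positions: [2, 3, 1, 4]
Discordant pairs = inversions in this position sequence.
2: 1 → 1
3: 1 → 1
1: 0
4: 0
Total: 1 + 1 + 0 + 0 = 2

There are 2 pairs.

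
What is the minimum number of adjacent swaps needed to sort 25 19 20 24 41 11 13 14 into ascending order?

Minimum adjacent swaps = number of inversions (each swap of adjacent out-of-order elements removes one inversion and no swap can remove more).
Count inversions — for each element, later elements that are smaller:
25: 19, 20, 24, 11, 13, 14 → 6
19: 11, 13, 14 → 3
20: 11, 13, 14 → 3
24: 11, 13, 14 → 3
41: 11, 13, 14 → 3
11: none → 0
13: none → 0
14: none → 0
Total inversions: 6 + 3 + 3 + 3 + 3 + 0 + 0 + 0 = 18

There are 18 swaps.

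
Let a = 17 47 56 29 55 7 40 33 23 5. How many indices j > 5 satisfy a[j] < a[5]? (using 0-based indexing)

1 such element

The element at index 5 is 7.
Elements after it: 40, 33, 23, 5
Those smaller than 7: 5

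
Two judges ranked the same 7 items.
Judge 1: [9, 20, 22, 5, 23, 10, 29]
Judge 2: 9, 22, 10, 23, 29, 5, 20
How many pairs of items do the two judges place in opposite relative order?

9

Assign each item its position (1..7) in the first ordering, then rewrite the second ordering as that position sequence:
positions: 9→1, 20→2, 22→3, 5→4, 23→5, 10→6, 29→7
second ordering as positions: [1, 3, 6, 5, 7, 4, 2]
Discordant pairs = inversions in this position sequence.
1: 0
3: 2 → 1
6: 5, 4, 2 → 3
5: 4, 2 → 2
7: 4, 2 → 2
4: 2 → 1
2: 0
Total: 0 + 1 + 3 + 2 + 2 + 1 + 0 = 9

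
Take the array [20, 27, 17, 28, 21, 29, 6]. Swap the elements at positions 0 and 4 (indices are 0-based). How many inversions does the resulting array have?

Positions 0 and 4 hold 20 and 21; after swapping, the array is [21, 27, 17, 28, 20, 29, 6].
Sweep left to right; for each value list the smaller values that follow it:
21 → 17, 20, 6 → 3
27 → 17, 20, 6 → 3
17 → 6 → 1
28 → 20, 6 → 2
20 → 6 → 1
29 → 6 → 1
6 → none → 0
Sum: 3 + 3 + 1 + 2 + 1 + 1 + 0 = 11

There are 11 inversions.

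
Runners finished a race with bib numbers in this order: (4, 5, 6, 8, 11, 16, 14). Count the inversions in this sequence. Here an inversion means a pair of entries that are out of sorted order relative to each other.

Out-of-order index pairs (1-indexed):
(6,7): 16 > 14
That's 1 pair.

1 inversion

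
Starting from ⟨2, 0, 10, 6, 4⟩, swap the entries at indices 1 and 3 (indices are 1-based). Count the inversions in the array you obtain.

5 inversions

Positions 1 and 3 hold 2 and 10; after swapping, the array is [10, 0, 2, 6, 4].
Count, for each position, how many later elements it exceeds:
10: 4
0: 0
2: 0
6: 1
4: 0
Sum: 4 + 0 + 0 + 1 + 0 = 5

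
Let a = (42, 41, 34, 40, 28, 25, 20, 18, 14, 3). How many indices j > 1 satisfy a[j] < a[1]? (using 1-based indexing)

The element at index 1 is 42.
Elements after it: 41, 34, 40, 28, 25, 20, 18, 14, 3
Those smaller than 42: 41, 34, 40, 28, 25, 20, 18, 14, 3

9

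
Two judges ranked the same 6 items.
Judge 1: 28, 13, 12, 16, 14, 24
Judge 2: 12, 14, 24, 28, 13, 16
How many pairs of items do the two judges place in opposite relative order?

Assign each item its position (1..6) in the first ordering, then rewrite the second ordering as that position sequence:
positions: 28→1, 13→2, 12→3, 16→4, 14→5, 24→6
second ordering as positions: [3, 5, 6, 1, 2, 4]
Discordant pairs = inversions in this position sequence.
3: 1, 2 → 2
5: 1, 2, 4 → 3
6: 1, 2, 4 → 3
1: 0
2: 0
4: 0
Total: 2 + 3 + 3 + 0 + 0 + 0 = 8

Discordant pairs: 8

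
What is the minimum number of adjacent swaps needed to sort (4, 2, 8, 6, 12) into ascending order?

Minimum adjacent swaps = number of inversions (each swap of adjacent out-of-order elements removes one inversion and no swap can remove more).
Count inversions — for each element, later elements that are smaller:
4: 2 → 1
2: none → 0
8: 6 → 1
6: none → 0
12: none → 0
Total inversions: 1 + 0 + 1 + 0 + 0 = 2

2 adjacent swaps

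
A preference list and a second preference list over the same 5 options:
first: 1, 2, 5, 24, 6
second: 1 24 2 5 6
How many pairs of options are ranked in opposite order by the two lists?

2

Assign each item its position (1..5) in the first ordering, then rewrite the second ordering as that position sequence:
positions: 1→1, 2→2, 5→3, 24→4, 6→5
second ordering as positions: [1, 4, 2, 3, 5]
Discordant pairs = inversions in this position sequence.
1: 0
4: 2, 3 → 2
2: 0
3: 0
5: 0
Total: 0 + 2 + 0 + 0 + 0 = 2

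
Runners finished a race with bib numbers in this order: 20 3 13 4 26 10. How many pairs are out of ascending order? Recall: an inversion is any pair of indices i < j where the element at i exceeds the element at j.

7

Listing every pair i<j with a[i]>a[j] (using 1-based positions):
(1,2): 20 > 3
(1,3): 20 > 13
(1,4): 20 > 4
(1,6): 20 > 10
(3,4): 13 > 4
(3,6): 13 > 10
(5,6): 26 > 10
That's 7 pairs.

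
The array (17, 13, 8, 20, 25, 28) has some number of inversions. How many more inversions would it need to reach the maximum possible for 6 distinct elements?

12

Maximum inversions for 6 distinct elements is C(6, 2) = 6·5/2 = 15.
Current inversions — for each element, count later smaller elements:
17: 2
13: 1
8: 0
20: 0
25: 0
28: 0
Current total: 2 + 1 + 0 + 0 + 0 + 0 = 3
Shortfall: 15 − 3 = 12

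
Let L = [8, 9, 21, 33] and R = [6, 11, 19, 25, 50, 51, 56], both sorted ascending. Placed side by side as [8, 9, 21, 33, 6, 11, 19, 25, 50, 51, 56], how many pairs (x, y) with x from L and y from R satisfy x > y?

Count, for every r in R, how many entries of L exceed r:
r = 6: 8, 9, 21, 33 → 4
r = 11: 21, 33 → 2
r = 19: 21, 33 → 2
r = 25: 33 → 1
r = 50: none → 0
r = 51: none → 0
r = 56: none → 0
Cross-inversions: 4 + 2 + 2 + 1 + 0 + 0 + 0 = 9

There are 9 split inversions.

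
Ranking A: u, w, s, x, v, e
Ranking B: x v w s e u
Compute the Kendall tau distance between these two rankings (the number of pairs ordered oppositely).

9

Assign each item its position (1..6) in the first ordering, then rewrite the second ordering as that position sequence:
positions: u→1, w→2, s→3, x→4, v→5, e→6
second ordering as positions: [4, 5, 2, 3, 6, 1]
Discordant pairs = inversions in this position sequence.
4: 2, 3, 1 → 3
5: 2, 3, 1 → 3
2: 1 → 1
3: 1 → 1
6: 1 → 1
1: 0
Total: 3 + 3 + 1 + 1 + 1 + 0 = 9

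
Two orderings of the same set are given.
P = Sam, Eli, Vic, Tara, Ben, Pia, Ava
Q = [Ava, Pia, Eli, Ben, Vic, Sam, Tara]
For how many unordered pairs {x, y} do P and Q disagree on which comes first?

Assign each item its position (1..7) in the first ordering, then rewrite the second ordering as that position sequence:
positions: Sam→1, Eli→2, Vic→3, Tara→4, Ben→5, Pia→6, Ava→7
second ordering as positions: [7, 6, 2, 5, 3, 1, 4]
Discordant pairs = inversions in this position sequence.
7: 6, 2, 5, 3, 1, 4 → 6
6: 2, 5, 3, 1, 4 → 5
2: 1 → 1
5: 3, 1, 4 → 3
3: 1 → 1
1: 0
4: 0
Total: 6 + 5 + 1 + 3 + 1 + 0 + 0 = 16

16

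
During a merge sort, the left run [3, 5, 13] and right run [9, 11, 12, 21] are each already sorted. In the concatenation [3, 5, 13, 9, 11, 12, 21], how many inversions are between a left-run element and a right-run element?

Count, for every r in R, how many entries of L exceed r:
r = 9: 13 → 1
r = 11: 13 → 1
r = 12: 13 → 1
r = 21: none → 0
Cross-inversions: 1 + 1 + 1 + 0 = 3

3 split inversions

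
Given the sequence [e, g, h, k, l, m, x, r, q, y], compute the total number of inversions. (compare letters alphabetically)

3

For each element, count later entries that are smaller:
e → none → 0
g → none → 0
h → none → 0
k → none → 0
l → none → 0
m → none → 0
x → r, q → 2
r → q → 1
q → none → 0
y → none → 0
Sum: 0 + 0 + 0 + 0 + 0 + 0 + 2 + 1 + 0 + 0 = 3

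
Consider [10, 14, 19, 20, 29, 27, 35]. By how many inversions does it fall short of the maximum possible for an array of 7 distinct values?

Maximum inversions for 7 distinct elements is C(7, 2) = 7·6/2 = 21.
Current inversions — for each element, count later smaller elements:
10: 0
14: 0
19: 0
20: 0
29: 1
27: 0
35: 0
Current total: 0 + 0 + 0 + 0 + 1 + 0 + 0 = 1
Shortfall: 21 − 1 = 20

20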